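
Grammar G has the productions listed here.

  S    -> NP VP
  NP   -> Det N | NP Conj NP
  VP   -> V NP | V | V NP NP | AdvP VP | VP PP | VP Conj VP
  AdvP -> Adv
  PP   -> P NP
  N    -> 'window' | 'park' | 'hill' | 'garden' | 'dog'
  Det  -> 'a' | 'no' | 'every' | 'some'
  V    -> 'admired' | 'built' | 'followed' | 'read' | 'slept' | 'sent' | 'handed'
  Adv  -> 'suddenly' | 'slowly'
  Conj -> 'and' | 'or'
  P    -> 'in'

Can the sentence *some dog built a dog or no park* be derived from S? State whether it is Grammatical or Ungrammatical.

Grammatical

[S [NP [Det some] [N dog]] [VP [V built] [NP [NP [Det a] [N dog]] [Conj or] [NP [Det no] [N park]]]]]
The bracketing above is licensed at every node by one of the given productions, with S at the root.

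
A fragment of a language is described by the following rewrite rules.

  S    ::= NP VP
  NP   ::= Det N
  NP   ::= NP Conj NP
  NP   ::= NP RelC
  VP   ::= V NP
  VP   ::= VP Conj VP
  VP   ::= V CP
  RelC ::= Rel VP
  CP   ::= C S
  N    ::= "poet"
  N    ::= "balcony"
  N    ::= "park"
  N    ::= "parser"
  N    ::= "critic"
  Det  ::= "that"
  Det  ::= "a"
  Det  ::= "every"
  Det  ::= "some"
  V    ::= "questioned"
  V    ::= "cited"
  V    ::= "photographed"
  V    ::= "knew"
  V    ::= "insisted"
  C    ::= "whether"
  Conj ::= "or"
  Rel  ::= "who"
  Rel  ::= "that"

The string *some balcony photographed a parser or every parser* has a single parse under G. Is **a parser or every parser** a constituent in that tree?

[S [NP [Det some] [N balcony]] [VP [V photographed] [NP [NP [Det a] [N parser]] [Conj or] [NP [Det every] [N parser]]]]]
The words 'a parser or every parser' are exhaustively dominated by a single NP node (built by NP → NP Conj NP), so they form a constituent.

Yes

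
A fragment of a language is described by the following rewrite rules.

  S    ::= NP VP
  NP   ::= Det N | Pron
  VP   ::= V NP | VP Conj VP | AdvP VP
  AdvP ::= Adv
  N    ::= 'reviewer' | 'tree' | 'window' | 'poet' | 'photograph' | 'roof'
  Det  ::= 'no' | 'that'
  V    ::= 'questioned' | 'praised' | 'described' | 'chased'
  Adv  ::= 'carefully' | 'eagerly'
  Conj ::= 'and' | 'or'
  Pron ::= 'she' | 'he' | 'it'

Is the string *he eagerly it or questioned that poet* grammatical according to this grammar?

An Adv word can never sit immediately before a Pron word in any string this grammar generates, so the substring 'eagerly it' rules out a derivation.

Ungrammatical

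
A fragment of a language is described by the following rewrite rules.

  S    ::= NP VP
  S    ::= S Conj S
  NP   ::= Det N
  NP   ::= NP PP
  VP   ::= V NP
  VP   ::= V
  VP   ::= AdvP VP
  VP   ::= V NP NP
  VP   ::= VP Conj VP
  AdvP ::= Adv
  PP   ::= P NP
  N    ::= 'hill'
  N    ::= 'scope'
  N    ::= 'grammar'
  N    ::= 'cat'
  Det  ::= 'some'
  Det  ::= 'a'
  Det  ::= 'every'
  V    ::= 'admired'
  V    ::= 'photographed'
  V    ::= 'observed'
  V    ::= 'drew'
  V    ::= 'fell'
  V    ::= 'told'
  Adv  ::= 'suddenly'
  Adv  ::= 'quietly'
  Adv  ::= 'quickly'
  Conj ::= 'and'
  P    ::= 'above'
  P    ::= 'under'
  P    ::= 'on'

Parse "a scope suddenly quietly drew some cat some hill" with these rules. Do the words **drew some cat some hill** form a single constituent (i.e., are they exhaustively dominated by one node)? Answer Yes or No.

Yes

[S [NP [Det a] [N scope]] [VP [AdvP [Adv suddenly]] [VP [AdvP [Adv quietly]] [VP [V drew] [NP [Det some] [N cat]] [NP [Det some] [N hill]]]]]]
The words 'drew some cat some hill' are exhaustively dominated by a single VP node (built by VP → V NP NP), so they form a constituent.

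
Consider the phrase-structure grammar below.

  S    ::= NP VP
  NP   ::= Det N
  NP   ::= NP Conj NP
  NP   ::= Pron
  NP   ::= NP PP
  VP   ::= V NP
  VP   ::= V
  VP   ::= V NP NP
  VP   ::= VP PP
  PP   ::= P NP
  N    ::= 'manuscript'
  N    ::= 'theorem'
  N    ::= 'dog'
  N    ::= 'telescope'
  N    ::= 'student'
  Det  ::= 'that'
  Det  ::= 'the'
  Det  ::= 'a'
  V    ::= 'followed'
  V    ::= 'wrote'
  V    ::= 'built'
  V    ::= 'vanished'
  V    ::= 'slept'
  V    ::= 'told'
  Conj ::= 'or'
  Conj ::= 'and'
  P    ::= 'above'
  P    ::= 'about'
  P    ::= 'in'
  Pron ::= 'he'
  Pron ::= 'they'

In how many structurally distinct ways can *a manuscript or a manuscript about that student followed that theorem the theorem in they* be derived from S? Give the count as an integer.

Two of the 4 distinct bracketings:
[S [NP [NP [Det a] [N manuscript]] [Conj or] [NP [NP [Det a] [N manuscript]] [PP [P about] [NP [Det that] [N student]]]]] [VP [V followed] [NP [Det that] [N theorem]] [NP [NP [Det the] [N theorem]] [PP [P in] [NP [Pron they]]]]]]
[S [NP [NP [Det a] [N manuscript]] [Conj or] [NP [NP [Det a] [N manuscript]] [PP [P about] [NP [Det that] [N student]]]]] [VP [VP [V followed] [NP [Det that] [N theorem]] [NP [Det the] [N theorem]]] [PP [P in] [NP [Pron they]]]]]
The difference turns on whether VP → VP PP is used at the relevant span, versus an alternative expansion of VP.

4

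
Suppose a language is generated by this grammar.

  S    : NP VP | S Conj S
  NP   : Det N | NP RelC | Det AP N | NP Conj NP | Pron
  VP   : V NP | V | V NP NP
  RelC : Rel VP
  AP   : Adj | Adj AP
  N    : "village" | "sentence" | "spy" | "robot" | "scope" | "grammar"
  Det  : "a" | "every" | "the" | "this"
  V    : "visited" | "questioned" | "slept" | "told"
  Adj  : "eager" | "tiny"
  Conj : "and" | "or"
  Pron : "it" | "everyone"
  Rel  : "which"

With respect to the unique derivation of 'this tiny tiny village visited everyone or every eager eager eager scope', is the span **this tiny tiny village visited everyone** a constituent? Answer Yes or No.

No

[S [NP [Det this] [AP [Adj tiny] [AP [Adj tiny]]] [N village]] [VP [V visited] [NP [NP [Pron everyone]] [Conj or] [NP [Det every] [AP [Adj eager] [AP [Adj eager] [AP [Adj eager]]]] [N scope]]]]]
The smallest constituent containing 'this tiny tiny village visited everyone' is the S spanning 'this tiny tiny village visited everyone or every eager eager eager scope'; no single node in the tree dominates exactly the given words.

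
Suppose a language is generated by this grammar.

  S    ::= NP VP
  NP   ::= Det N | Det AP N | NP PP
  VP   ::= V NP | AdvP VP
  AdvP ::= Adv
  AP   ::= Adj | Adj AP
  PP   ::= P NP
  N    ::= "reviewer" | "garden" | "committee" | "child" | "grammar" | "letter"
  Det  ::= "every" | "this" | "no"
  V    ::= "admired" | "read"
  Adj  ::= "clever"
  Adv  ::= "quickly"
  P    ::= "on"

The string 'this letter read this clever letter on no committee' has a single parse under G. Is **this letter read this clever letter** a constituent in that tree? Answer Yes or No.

[S [NP [Det this] [N letter]] [VP [V read] [NP [NP [Det this] [AP [Adj clever]] [N letter]] [PP [P on] [NP [Det no] [N committee]]]]]]
The smallest constituent containing 'this letter read this clever letter' is the S spanning 'this letter read this clever letter on no committee'; no single node in the tree dominates exactly the given words.

No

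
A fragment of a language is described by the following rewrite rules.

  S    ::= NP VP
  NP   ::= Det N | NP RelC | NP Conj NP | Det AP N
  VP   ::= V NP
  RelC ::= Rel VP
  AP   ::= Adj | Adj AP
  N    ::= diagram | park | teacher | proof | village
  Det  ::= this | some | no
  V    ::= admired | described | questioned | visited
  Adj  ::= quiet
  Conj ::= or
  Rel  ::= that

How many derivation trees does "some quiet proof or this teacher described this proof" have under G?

[S [NP [NP [Det some] [AP [Adj quiet]] [N proof]] [Conj or] [NP [Det this] [N teacher]]] [VP [V described] [NP [Det this] [N proof]]]]
No rule offers an alternative attachment or grouping for any span, so this is the only derivation.

1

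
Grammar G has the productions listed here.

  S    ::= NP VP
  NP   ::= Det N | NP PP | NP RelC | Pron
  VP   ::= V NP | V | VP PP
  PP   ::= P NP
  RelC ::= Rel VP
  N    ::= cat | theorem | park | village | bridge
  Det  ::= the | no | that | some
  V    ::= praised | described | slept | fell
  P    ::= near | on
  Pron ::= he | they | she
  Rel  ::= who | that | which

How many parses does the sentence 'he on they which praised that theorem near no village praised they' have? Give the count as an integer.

7

Two of the 7 distinct bracketings:
[S [NP [NP [Pron he]] [PP [P on] [NP [NP [NP [Pron they]] [RelC [Rel which] [VP [V praised] [NP [Det that] [N theorem]]]]] [PP [P near] [NP [Det no] [N village]]]]]] [VP [V praised] [NP [Pron they]]]]
[S [NP [NP [Pron he]] [PP [P on] [NP [NP [Pron they]] [RelC [Rel which] [VP [V praised] [NP [NP [Det that] [N theorem]] [PP [P near] [NP [Det no] [N village]]]]]]]]] [VP [V praised] [NP [Pron they]]]]
The trees differ in how a recursive rule is bracketed over the same span.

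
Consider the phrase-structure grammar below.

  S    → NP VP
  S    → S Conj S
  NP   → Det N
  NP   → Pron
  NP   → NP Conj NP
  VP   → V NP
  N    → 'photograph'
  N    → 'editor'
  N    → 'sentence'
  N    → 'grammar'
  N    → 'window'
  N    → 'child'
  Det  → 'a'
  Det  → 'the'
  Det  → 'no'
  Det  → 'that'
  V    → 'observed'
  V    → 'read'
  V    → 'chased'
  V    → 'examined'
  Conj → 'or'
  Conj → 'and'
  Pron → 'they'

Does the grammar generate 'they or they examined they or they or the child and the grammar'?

Grammatical

S
  NP
    NP
      Pron: they
    Conj: or
    NP
      Pron: they
  VP
    V: examined
    NP
      NP
        Pron: they
      Conj: or
      NP
        NP
          Pron: they
        Conj: or
        NP
          NP
            Det: the
            N: child
          Conj: and
          NP
            Det: the
            N: grammar
Each bracket corresponds to one application of a listed rule, so the string is derivable from S.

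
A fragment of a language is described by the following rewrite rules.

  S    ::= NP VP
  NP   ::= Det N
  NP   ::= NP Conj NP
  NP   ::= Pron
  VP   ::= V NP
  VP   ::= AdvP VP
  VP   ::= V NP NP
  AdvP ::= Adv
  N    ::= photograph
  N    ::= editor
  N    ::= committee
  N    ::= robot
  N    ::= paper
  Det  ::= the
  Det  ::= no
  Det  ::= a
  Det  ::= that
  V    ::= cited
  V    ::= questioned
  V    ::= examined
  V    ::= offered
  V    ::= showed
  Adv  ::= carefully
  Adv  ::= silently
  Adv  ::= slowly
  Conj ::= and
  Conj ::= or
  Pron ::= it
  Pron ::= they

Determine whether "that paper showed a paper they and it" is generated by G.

S
  NP
    Det: that
    N: paper
  VP
    V: showed
    NP
      Det: a
      N: paper
    NP
      NP
        Pron: they
      Conj: and
      NP
        Pron: it
The bracketing above is licensed at every node by one of the given productions, with S at the root.

Grammatical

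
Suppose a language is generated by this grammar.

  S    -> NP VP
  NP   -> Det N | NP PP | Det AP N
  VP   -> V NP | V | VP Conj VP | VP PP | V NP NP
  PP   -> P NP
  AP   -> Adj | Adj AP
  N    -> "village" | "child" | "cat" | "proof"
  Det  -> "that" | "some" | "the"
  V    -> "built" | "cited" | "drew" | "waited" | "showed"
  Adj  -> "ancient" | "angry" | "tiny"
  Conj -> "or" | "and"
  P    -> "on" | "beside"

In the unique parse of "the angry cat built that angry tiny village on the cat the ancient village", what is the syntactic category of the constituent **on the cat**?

[S [NP [Det the] [AP [Adj angry]] [N cat]] [VP [V built] [NP [NP [Det that] [AP [Adj angry] [AP [Adj tiny]]] [N village]] [PP [P on] [NP [Det the] [N cat]]]] [NP [Det the] [AP [Adj ancient]] [N village]]]]
The span 'on the cat' is the PP node built by PP → P NP.

PP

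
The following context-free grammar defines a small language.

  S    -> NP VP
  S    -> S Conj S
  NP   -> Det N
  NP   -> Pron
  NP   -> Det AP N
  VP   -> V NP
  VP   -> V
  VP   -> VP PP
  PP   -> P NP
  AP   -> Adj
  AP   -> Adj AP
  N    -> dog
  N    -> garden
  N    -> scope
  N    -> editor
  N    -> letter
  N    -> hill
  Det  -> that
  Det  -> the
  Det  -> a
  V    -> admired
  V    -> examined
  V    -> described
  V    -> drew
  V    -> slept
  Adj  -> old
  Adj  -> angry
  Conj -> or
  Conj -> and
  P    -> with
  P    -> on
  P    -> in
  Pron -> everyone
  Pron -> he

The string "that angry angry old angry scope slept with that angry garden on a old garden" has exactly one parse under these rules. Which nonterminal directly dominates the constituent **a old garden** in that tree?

[S [NP [Det that] [AP [Adj angry] [AP [Adj angry] [AP [Adj old] [AP [Adj angry]]]]] [N scope]] [VP [VP [VP [V slept]] [PP [P with] [NP [Det that] [AP [Adj angry]] [N garden]]]] [PP [P on] [NP [Det a] [AP [Adj old]] [N garden]]]]]
The span 'a old garden' is the NP node built by NP → Det AP N.
Its mother is the PP built by PP → P NP.

PP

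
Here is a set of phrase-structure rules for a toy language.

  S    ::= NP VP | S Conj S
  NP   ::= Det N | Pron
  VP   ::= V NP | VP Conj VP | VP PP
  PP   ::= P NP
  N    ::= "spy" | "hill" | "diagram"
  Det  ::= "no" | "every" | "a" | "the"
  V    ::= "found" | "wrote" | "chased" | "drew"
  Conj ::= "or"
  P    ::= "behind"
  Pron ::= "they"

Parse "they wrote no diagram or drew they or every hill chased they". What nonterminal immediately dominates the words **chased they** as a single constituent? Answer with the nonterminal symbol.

[S [S [NP [Pron they]] [VP [VP [V wrote] [NP [Det no] [N diagram]]] [Conj or] [VP [V drew] [NP [Pron they]]]]] [Conj or] [S [NP [Det every] [N hill]] [VP [V chased] [NP [Pron they]]]]]
The span 'chased they' is the VP node built by VP → V NP.

VP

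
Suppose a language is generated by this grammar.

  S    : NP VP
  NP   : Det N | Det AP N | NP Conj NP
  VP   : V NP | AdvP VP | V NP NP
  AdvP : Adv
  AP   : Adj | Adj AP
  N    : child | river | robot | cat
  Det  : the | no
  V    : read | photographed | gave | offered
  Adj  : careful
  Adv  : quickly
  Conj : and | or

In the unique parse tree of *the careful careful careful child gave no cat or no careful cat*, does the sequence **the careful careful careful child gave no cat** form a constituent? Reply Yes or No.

[S [NP [Det the] [AP [Adj careful] [AP [Adj careful] [AP [Adj careful]]]] [N child]] [VP [V gave] [NP [NP [Det no] [N cat]] [Conj or] [NP [Det no] [AP [Adj careful]] [N cat]]]]]
The smallest constituent containing 'the careful careful careful child gave no cat' is the S spanning 'the careful careful careful child gave no cat or no careful cat'; no single node in the tree dominates exactly the given words.

No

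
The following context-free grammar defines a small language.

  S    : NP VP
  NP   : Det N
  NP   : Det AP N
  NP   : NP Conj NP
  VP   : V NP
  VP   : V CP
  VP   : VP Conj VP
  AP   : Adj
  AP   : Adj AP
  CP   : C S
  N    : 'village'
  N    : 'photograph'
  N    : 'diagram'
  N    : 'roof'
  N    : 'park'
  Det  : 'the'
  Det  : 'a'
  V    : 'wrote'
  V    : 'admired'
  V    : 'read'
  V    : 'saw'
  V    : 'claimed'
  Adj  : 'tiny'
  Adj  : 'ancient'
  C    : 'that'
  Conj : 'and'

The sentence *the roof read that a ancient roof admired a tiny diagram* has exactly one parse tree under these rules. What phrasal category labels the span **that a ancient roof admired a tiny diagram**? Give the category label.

CP

[S [NP [Det the] [N roof]] [VP [V read] [CP [C that] [S [NP [Det a] [AP [Adj ancient]] [N roof]] [VP [V admired] [NP [Det a] [AP [Adj tiny]] [N diagram]]]]]]]
The span 'that a ancient roof admired a tiny diagram' is the CP node built by CP → C S.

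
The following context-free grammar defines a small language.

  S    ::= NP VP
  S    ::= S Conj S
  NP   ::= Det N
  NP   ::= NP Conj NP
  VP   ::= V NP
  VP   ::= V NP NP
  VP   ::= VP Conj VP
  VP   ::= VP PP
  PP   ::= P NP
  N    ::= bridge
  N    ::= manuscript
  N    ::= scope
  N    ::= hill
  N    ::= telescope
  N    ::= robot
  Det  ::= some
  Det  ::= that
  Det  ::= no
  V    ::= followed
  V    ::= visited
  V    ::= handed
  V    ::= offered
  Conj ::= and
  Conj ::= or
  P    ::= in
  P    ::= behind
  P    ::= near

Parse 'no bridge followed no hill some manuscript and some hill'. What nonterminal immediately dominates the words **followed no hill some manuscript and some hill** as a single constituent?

VP

S
  NP
    Det: no
    N: bridge
  VP
    V: followed
    NP
      Det: no
      N: hill
    NP
      NP
        Det: some
        N: manuscript
      Conj: and
      NP
        Det: some
        N: hill
The span 'followed no hill some manuscript and some hill' is the VP node built by VP → V NP NP.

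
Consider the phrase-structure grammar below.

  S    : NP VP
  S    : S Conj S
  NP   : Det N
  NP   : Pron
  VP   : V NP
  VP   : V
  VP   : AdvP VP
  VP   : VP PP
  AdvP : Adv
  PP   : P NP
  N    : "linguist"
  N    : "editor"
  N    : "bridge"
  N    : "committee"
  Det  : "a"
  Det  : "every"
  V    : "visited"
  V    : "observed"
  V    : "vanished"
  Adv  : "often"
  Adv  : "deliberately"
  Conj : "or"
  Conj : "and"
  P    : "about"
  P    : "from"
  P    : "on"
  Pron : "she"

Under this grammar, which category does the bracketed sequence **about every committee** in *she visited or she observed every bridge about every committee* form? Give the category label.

[S [S [NP [Pron she]] [VP [V visited]]] [Conj or] [S [NP [Pron she]] [VP [VP [V observed] [NP [Det every] [N bridge]]] [PP [P about] [NP [Det every] [N committee]]]]]]
The span 'about every committee' is the PP node built by PP → P NP.

PP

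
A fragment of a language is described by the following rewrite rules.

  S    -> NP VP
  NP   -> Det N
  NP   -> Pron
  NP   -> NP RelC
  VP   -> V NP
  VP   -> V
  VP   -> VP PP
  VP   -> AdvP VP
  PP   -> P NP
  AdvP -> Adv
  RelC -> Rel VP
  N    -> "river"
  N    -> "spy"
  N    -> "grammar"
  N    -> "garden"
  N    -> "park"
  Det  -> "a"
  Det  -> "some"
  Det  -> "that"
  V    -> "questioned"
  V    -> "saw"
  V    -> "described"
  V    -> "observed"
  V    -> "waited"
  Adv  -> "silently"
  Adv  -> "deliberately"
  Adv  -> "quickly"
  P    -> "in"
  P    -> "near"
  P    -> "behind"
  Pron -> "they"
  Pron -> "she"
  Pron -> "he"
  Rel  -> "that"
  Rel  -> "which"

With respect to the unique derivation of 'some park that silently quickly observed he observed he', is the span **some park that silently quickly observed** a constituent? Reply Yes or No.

No

[S [NP [NP [Det some] [N park]] [RelC [Rel that] [VP [AdvP [Adv silently]] [VP [AdvP [Adv quickly]] [VP [V observed] [NP [Pron he]]]]]]] [VP [V observed] [NP [Pron he]]]]
The smallest constituent containing 'some park that silently quickly observed' is the NP spanning 'some park that silently quickly observed he'; no single node in the tree dominates exactly the given words.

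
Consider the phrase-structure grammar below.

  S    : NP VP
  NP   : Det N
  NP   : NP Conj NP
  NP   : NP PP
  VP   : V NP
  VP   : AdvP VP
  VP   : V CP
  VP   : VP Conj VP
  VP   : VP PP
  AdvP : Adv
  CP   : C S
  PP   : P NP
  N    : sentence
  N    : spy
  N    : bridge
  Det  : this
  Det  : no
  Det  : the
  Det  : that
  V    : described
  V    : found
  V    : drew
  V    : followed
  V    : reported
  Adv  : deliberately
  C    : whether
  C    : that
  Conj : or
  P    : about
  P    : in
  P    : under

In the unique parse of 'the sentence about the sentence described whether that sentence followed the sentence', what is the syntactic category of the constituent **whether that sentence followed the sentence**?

S
  NP
    NP
      Det: the
      N: sentence
    PP
      P: about
      NP
        Det: the
        N: sentence
  VP
    V: described
    CP
      C: whether
      S
        NP
          Det: that
          N: sentence
        VP
          V: followed
          NP
            Det: the
            N: sentence
The span 'whether that sentence followed the sentence' is the CP node built by CP → C S.

CP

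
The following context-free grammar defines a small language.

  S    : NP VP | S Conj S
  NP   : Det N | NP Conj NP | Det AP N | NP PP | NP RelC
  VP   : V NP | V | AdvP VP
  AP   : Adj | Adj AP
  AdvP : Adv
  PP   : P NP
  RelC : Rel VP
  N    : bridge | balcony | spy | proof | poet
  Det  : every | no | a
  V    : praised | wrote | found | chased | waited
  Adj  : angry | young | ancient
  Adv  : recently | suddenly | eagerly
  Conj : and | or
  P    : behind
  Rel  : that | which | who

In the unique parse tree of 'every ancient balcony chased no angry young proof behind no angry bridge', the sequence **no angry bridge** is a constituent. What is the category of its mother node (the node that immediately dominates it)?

S
  NP
    Det: every
    AP
      Adj: ancient
    N: balcony
  VP
    V: chased
    NP
      NP
        Det: no
        AP
          Adj: angry
          AP
            Adj: young
        N: proof
      PP
        P: behind
        NP
          Det: no
          AP
            Adj: angry
          N: bridge
The span 'no angry bridge' is the NP node built by NP → Det AP N.
Its mother is the PP built by PP → P NP.

PP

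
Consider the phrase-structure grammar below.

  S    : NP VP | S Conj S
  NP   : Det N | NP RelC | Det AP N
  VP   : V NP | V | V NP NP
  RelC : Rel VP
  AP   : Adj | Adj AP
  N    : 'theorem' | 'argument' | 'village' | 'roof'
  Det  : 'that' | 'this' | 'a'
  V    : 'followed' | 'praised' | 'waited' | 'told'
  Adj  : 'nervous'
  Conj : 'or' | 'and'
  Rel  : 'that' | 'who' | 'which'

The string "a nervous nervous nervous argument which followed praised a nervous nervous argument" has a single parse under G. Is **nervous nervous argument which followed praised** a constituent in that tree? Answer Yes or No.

[S [NP [NP [Det a] [AP [Adj nervous] [AP [Adj nervous] [AP [Adj nervous]]]] [N argument]] [RelC [Rel which] [VP [V followed]]]] [VP [V praised] [NP [Det a] [AP [Adj nervous] [AP [Adj nervous]]] [N argument]]]]
The smallest constituent containing 'nervous nervous argument which followed praised' is the S spanning 'a nervous nervous nervous argument which followed praised a nervous nervous argument'; no single node in the tree dominates exactly the given words.

No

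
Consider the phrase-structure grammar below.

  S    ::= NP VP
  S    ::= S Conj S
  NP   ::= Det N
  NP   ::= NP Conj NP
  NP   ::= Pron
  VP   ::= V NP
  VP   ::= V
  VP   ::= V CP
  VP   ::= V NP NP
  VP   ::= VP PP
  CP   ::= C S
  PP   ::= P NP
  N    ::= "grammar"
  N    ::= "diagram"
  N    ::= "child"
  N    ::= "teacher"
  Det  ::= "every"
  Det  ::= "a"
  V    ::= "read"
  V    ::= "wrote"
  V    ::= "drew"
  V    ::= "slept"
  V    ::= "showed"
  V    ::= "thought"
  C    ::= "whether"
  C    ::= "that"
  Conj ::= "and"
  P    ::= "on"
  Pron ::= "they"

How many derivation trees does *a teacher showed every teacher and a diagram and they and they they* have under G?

Two of the 5 distinct bracketings:
[S [NP [Det a] [N teacher]] [VP [V showed] [NP [NP [Det every] [N teacher]] [Conj and] [NP [NP [Det a] [N diagram]] [Conj and] [NP [NP [Pron they]] [Conj and] [NP [Pron they]]]]] [NP [Pron they]]]]
[S [NP [Det a] [N teacher]] [VP [V showed] [NP [NP [Det every] [N teacher]] [Conj and] [NP [NP [NP [Det a] [N diagram]] [Conj and] [NP [Pron they]]] [Conj and] [NP [Pron they]]]] [NP [Pron they]]]]
The trees differ in how a recursive rule is bracketed over the same span.

5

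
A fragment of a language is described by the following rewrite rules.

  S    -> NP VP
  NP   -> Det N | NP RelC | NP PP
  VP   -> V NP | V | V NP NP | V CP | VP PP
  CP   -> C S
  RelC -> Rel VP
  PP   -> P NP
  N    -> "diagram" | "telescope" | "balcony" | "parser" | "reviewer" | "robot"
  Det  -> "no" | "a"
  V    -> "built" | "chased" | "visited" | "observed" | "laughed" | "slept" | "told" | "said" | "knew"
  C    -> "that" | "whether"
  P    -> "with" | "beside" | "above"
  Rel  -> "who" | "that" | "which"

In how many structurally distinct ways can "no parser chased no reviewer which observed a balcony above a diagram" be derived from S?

Two of the 6 distinct bracketings:
[S [NP [Det no] [N parser]] [VP [V chased] [NP [NP [Det no] [N reviewer]] [RelC [Rel which] [VP [V observed] [NP [NP [Det a] [N balcony]] [PP [P above] [NP [Det a] [N diagram]]]]]]]]]
[S [NP [Det no] [N parser]] [VP [V chased] [NP [NP [Det no] [N reviewer]] [RelC [Rel which] [VP [VP [V observed] [NP [Det a] [N balcony]]] [PP [P above] [NP [Det a] [N diagram]]]]]]]]
The difference turns on whether NP → NP PP is used at the relevant span, versus an alternative expansion of NP.

6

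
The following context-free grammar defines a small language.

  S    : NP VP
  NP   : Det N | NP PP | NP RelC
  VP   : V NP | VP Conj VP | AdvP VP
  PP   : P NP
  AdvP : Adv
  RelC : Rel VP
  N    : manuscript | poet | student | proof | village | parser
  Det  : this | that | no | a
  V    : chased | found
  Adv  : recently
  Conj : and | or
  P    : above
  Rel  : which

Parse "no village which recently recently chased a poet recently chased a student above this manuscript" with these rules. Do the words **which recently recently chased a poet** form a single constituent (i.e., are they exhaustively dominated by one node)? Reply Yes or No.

[S [NP [NP [Det no] [N village]] [RelC [Rel which] [VP [AdvP [Adv recently]] [VP [AdvP [Adv recently]] [VP [V chased] [NP [Det a] [N poet]]]]]]] [VP [AdvP [Adv recently]] [VP [V chased] [NP [NP [Det a] [N student]] [PP [P above] [NP [Det this] [N manuscript]]]]]]]
The words 'which recently recently chased a poet' are exhaustively dominated by a single RelC node (built by RelC → Rel VP), so they form a constituent.

Yes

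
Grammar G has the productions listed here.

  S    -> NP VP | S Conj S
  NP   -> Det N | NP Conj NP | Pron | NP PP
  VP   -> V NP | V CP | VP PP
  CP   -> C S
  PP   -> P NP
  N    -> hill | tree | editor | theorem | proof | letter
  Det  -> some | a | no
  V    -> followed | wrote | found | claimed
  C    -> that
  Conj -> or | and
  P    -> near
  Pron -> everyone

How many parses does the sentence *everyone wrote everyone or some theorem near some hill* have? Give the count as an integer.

3

Two of the 3 distinct bracketings:
[S [NP [Pron everyone]] [VP [V wrote] [NP [NP [Pron everyone]] [Conj or] [NP [NP [Det some] [N theorem]] [PP [P near] [NP [Det some] [N hill]]]]]]]
[S [NP [Pron everyone]] [VP [V wrote] [NP [NP [NP [Pron everyone]] [Conj or] [NP [Det some] [N theorem]]] [PP [P near] [NP [Det some] [N hill]]]]]]
The trees differ in how a recursive rule is bracketed over the same span.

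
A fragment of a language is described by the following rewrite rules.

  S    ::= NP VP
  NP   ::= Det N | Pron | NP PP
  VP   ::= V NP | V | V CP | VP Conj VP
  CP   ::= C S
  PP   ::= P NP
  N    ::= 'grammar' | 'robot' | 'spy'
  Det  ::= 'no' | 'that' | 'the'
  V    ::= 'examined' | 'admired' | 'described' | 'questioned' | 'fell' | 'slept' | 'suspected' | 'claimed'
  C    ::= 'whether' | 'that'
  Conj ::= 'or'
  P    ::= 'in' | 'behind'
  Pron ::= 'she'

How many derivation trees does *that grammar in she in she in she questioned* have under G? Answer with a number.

5

Two of the 5 distinct bracketings:
[S [NP [NP [Det that] [N grammar]] [PP [P in] [NP [NP [Pron she]] [PP [P in] [NP [NP [Pron she]] [PP [P in] [NP [Pron she]]]]]]]] [VP [V questioned]]]
[S [NP [NP [Det that] [N grammar]] [PP [P in] [NP [NP [NP [Pron she]] [PP [P in] [NP [Pron she]]]] [PP [P in] [NP [Pron she]]]]]] [VP [V questioned]]]
The trees differ in how a recursive rule is bracketed over the same span.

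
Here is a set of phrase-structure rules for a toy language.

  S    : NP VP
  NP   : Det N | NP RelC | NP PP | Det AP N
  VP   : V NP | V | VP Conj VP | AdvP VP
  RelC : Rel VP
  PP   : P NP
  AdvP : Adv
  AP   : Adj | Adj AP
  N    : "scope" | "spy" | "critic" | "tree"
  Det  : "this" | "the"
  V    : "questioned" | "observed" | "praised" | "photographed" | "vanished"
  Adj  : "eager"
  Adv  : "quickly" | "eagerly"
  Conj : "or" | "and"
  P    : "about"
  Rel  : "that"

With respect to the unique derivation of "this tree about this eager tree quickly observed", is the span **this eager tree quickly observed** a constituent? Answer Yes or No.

[S [NP [NP [Det this] [N tree]] [PP [P about] [NP [Det this] [AP [Adj eager]] [N tree]]]] [VP [AdvP [Adv quickly]] [VP [V observed]]]]
The smallest constituent containing 'this eager tree quickly observed' is the S spanning 'this tree about this eager tree quickly observed'; no single node in the tree dominates exactly the given words.

No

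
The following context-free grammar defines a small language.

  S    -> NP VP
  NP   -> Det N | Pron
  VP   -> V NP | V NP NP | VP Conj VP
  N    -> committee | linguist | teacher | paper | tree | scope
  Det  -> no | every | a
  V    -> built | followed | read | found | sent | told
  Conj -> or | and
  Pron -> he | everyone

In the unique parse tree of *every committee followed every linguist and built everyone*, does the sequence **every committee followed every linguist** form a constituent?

No

[S [NP [Det every] [N committee]] [VP [VP [V followed] [NP [Det every] [N linguist]]] [Conj and] [VP [V built] [NP [Pron everyone]]]]]
The smallest constituent containing 'every committee followed every linguist' is the S spanning 'every committee followed every linguist and built everyone'; no single node in the tree dominates exactly the given words.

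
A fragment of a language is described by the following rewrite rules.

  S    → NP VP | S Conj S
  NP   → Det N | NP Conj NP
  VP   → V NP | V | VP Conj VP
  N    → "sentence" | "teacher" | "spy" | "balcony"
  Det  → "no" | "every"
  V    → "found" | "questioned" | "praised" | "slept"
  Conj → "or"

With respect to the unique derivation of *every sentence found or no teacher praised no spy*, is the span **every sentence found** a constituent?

Yes

[S [S [NP [Det every] [N sentence]] [VP [V found]]] [Conj or] [S [NP [Det no] [N teacher]] [VP [V praised] [NP [Det no] [N spy]]]]]
The words 'every sentence found' are exhaustively dominated by a single S node (built by S → NP VP), so they form a constituent.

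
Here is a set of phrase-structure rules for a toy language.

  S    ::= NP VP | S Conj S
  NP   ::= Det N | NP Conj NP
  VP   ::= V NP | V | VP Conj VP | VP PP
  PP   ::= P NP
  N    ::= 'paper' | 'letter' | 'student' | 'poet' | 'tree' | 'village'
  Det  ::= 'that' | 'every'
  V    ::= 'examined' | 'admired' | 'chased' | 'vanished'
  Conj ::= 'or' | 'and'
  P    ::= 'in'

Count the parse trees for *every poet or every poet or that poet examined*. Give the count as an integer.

The two bracketings:
[S [NP [NP [Det every] [N poet]] [Conj or] [NP [NP [Det every] [N poet]] [Conj or] [NP [Det that] [N poet]]]] [VP [V examined]]]
[S [NP [NP [NP [Det every] [N poet]] [Conj or] [NP [Det every] [N poet]]] [Conj or] [NP [Det that] [N poet]]] [VP [V examined]]]
The trees differ in how a recursive rule is bracketed over the same span.

2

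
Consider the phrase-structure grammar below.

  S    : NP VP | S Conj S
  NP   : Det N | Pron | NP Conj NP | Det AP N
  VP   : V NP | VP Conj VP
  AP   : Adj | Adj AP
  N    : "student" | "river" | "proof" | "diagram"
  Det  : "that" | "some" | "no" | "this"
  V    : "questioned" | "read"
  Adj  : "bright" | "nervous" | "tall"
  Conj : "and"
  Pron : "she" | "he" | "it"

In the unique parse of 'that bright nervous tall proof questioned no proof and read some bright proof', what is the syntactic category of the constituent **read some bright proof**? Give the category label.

VP

[S [NP [Det that] [AP [Adj bright] [AP [Adj nervous] [AP [Adj tall]]]] [N proof]] [VP [VP [V questioned] [NP [Det no] [N proof]]] [Conj and] [VP [V read] [NP [Det some] [AP [Adj bright]] [N proof]]]]]
The span 'read some bright proof' is the VP node built by VP → V NP.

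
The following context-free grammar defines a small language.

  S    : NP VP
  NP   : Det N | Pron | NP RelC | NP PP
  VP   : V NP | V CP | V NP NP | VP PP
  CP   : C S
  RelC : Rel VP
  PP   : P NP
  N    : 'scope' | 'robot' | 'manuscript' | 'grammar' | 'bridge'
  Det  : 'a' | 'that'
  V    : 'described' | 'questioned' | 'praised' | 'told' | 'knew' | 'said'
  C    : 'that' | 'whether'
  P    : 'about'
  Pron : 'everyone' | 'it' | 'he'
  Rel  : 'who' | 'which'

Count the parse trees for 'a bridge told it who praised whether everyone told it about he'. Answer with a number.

Two of the 5 distinct bracketings:
[S [NP [Det a] [N bridge]] [VP [V told] [NP [NP [Pron it]] [RelC [Rel who] [VP [V praised] [CP [C whether] [S [NP [Pron everyone]] [VP [V told] [NP [NP [Pron it]] [PP [P about] [NP [Pron he]]]]]]]]]]]]
[S [NP [Det a] [N bridge]] [VP [V told] [NP [NP [Pron it]] [RelC [Rel who] [VP [V praised] [CP [C whether] [S [NP [Pron everyone]] [VP [VP [V told] [NP [Pron it]]] [PP [P about] [NP [Pron he]]]]]]]]]]]
The difference turns on whether NP → NP PP is used at the relevant span, versus an alternative expansion of NP.

5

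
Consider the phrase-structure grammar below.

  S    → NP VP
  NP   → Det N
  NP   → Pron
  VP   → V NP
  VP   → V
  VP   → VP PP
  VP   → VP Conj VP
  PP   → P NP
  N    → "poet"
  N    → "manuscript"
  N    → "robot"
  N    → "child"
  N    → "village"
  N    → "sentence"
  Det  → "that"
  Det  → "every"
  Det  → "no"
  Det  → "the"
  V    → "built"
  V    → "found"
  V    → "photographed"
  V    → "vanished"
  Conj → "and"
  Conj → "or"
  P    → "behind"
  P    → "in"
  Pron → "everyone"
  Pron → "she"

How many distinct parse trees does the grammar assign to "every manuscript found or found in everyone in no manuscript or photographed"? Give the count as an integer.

4

Two of the 4 distinct bracketings:
[S [NP [Det every] [N manuscript]] [VP [VP [V found]] [Conj or] [VP [VP [VP [VP [V found]] [PP [P in] [NP [Pron everyone]]]] [PP [P in] [NP [Det no] [N manuscript]]]] [Conj or] [VP [V photographed]]]]]
[S [NP [Det every] [N manuscript]] [VP [VP [VP [VP [VP [V found]] [Conj or] [VP [V found]]] [PP [P in] [NP [Pron everyone]]]] [PP [P in] [NP [Det no] [N manuscript]]]] [Conj or] [VP [V photographed]]]]
The trees differ in how a recursive rule is bracketed over the same span.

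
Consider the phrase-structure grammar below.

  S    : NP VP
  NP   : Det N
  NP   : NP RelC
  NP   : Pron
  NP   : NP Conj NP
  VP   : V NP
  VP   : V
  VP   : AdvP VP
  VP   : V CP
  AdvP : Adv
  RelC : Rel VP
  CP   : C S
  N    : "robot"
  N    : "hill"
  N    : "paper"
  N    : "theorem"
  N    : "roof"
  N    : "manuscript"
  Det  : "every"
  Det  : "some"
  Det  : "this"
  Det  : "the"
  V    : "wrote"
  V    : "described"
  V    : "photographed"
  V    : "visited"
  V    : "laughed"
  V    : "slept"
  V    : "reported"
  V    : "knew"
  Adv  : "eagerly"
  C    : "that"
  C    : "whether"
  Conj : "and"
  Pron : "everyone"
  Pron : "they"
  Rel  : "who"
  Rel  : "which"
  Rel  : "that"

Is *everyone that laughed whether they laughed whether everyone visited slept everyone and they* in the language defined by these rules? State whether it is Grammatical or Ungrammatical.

Grammatical

S
  NP
    NP
      Pron: everyone
    RelC
      Rel: that
      VP
        V: laughed
        CP
          C: whether
          S
            NP
              Pron: they
            VP
              V: laughed
              CP
                C: whether
                S
                  NP
                    Pron: everyone
                  VP
                    V: visited
  VP
    V: slept
    NP
      NP
        Pron: everyone
      Conj: and
      NP
        Pron: they
Every word is introduced by a lexical rule and the phrasal rules combine the resulting categories into a single S.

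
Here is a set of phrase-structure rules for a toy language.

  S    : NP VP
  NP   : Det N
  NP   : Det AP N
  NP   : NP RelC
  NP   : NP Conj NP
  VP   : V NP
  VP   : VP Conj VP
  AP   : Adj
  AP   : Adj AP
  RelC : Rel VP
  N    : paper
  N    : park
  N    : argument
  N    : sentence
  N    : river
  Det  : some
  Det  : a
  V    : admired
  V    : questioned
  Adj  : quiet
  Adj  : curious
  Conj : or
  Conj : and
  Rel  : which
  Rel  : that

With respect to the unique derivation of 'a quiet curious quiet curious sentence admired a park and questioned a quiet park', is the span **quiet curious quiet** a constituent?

[S [NP [Det a] [AP [Adj quiet] [AP [Adj curious] [AP [Adj quiet] [AP [Adj curious]]]]] [N sentence]] [VP [VP [V admired] [NP [Det a] [N park]]] [Conj and] [VP [V questioned] [NP [Det a] [AP [Adj quiet]] [N park]]]]]
The smallest constituent containing 'quiet curious quiet' is the AP spanning 'quiet curious quiet curious'; no single node in the tree dominates exactly the given words.

No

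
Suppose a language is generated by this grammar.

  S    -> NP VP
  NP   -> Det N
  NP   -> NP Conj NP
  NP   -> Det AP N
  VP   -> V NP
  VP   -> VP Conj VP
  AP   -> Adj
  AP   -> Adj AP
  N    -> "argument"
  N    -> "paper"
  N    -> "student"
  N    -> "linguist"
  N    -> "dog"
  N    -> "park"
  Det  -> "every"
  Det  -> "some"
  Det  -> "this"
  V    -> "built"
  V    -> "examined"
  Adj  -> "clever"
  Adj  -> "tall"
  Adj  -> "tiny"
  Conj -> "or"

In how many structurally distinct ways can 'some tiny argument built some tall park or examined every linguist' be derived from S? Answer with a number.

[S [NP [Det some] [AP [Adj tiny]] [N argument]] [VP [VP [V built] [NP [Det some] [AP [Adj tall]] [N park]]] [Conj or] [VP [V examined] [NP [Det every] [N linguist]]]]]
No rule offers an alternative attachment or grouping for any span, so this is the only derivation.

1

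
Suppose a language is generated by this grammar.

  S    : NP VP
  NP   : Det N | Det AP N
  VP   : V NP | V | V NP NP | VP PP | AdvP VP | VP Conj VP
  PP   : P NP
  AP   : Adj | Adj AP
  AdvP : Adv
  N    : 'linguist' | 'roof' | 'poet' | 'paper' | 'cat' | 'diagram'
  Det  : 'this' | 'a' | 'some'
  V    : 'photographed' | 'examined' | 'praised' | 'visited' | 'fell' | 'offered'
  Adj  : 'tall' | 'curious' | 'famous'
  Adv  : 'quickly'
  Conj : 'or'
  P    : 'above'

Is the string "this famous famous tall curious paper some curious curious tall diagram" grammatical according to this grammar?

For S → NP VP, the only prefix that parses as NP is 'this famous famous tall curious paper', but the remainder 'some curious curious tall diagram' is not a VP under these rules.

Ungrammatical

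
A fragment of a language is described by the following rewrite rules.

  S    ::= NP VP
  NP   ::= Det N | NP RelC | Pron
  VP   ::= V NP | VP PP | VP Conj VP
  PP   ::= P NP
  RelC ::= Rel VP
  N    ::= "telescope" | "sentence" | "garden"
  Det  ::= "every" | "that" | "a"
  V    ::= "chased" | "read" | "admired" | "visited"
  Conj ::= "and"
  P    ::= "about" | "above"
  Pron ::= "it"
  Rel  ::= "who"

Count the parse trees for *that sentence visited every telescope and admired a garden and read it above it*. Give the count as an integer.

5

Two of the 5 distinct bracketings:
[S [NP [Det that] [N sentence]] [VP [VP [VP [V visited] [NP [Det every] [N telescope]]] [Conj and] [VP [VP [V admired] [NP [Det a] [N garden]]] [Conj and] [VP [V read] [NP [Pron it]]]]] [PP [P above] [NP [Pron it]]]]]
[S [NP [Det that] [N sentence]] [VP [VP [VP [VP [V visited] [NP [Det every] [N telescope]]] [Conj and] [VP [V admired] [NP [Det a] [N garden]]]] [Conj and] [VP [V read] [NP [Pron it]]]] [PP [P above] [NP [Pron it]]]]]
The trees differ in how a recursive rule is bracketed over the same span.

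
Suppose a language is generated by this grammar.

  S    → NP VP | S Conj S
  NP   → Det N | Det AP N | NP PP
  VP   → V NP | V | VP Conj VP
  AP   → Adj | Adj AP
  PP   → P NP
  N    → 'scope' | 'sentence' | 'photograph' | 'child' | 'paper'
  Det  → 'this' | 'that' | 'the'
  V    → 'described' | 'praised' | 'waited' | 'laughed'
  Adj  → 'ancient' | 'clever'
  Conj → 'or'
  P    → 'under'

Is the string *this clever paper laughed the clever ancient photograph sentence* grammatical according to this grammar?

Ungrammatical

An N word can never sit immediately before an N word in any string this grammar generates, so the substring 'photograph sentence' rules out a derivation.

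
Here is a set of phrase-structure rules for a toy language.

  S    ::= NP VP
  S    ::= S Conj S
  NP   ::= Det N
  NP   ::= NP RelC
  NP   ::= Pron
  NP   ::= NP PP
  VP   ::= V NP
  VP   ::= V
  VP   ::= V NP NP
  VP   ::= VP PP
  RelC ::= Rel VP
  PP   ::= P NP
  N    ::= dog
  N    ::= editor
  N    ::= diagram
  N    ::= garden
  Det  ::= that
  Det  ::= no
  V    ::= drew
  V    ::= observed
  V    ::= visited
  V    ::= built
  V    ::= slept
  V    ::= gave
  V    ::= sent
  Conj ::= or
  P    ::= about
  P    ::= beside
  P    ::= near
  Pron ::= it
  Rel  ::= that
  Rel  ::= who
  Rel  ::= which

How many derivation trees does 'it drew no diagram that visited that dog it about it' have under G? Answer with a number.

Two of the 6 distinct bracketings:
[S [NP [Pron it]] [VP [V drew] [NP [NP [Det no] [N diagram]] [RelC [Rel that] [VP [V visited] [NP [Det that] [N dog]] [NP [NP [Pron it]] [PP [P about] [NP [Pron it]]]]]]]]]
[S [NP [Pron it]] [VP [V drew] [NP [NP [Det no] [N diagram]] [RelC [Rel that] [VP [VP [V visited] [NP [Det that] [N dog]] [NP [Pron it]]] [PP [P about] [NP [Pron it]]]]]]]]
The difference turns on whether NP → NP PP is used at the relevant span, versus an alternative expansion of NP.

6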